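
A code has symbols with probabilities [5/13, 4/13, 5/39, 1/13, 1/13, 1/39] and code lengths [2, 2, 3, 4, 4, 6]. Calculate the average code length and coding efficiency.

Average length L = Σ p_i × l_i = 2.5385 bits
Entropy H = 2.1382 bits
Efficiency η = H/L × 100% = 84.23%


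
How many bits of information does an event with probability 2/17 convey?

Information content I(x) = -log₂(p(x))
I = -log₂(2/17) = -log₂(0.1176)
I = 3.0875 bits


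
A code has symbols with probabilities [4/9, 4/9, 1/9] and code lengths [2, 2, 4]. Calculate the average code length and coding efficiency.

Average length L = Σ p_i × l_i = 2.2222 bits
Entropy H = 1.3921 bits
Efficiency η = H/L × 100% = 62.65%


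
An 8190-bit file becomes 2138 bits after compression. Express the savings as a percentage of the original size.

Space savings = (1 - Compressed/Original) × 100%
= (1 - 2138/8190) × 100%
= 73.89%


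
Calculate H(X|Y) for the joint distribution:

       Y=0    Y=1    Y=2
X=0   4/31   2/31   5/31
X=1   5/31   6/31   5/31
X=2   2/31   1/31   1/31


H(X|Y) = Σ_y p(y) H(X|Y=y)
  p(Y=0) = 11/31, H(X|Y=0) = 1.4949
  p(Y=1) = 9/31, H(X|Y=1) = 1.2244
  p(Y=2) = 11/31, H(X|Y=2) = 1.3486
H(X|Y) = 0.3548×1.4949 + 0.2903×1.2244 + 0.3548×1.3486 = 1.3645 bits


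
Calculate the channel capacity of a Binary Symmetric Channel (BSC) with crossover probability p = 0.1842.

For BSC with error probability p:
C = 1 - H(p) where H(p) is binary entropy
H(0.1842) = -0.1842 × log₂(0.1842) - 0.8158 × log₂(0.8158)
H(p) = 0.6892
C = 1 - 0.6892 = 0.3108 bits/use


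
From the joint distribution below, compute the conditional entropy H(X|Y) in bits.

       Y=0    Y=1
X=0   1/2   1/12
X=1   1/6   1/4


H(X|Y) = Σ_y p(y) H(X|Y=y)
  p(Y=0) = 2/3, H(X|Y=0) = 0.8113
  p(Y=1) = 1/3, H(X|Y=1) = 0.8113
H(X|Y) = 0.6667×0.8113 + 0.3333×0.8113 = 0.8113 bits


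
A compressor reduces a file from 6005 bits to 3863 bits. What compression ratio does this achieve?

Compression ratio = Original / Compressed
= 6005 / 3863 = 1.55:1


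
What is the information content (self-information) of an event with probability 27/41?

Information content I(x) = -log₂(p(x))
I = -log₂(27/41) = -log₂(0.6585)
I = 0.6027 bits


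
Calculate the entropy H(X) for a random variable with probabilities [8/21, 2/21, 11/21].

H(X) = -Σ p(x) log₂ p(x)
  -8/21 × log₂(8/21) = 0.5304
  -2/21 × log₂(2/21) = 0.3231
  -11/21 × log₂(11/21) = 0.4887
H(X) = 1.3421 bits


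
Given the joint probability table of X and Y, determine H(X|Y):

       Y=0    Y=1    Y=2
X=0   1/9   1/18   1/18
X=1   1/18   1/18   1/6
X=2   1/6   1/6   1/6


H(X|Y) = Σ_y p(y) H(X|Y=y)
  p(Y=0) = 1/3, H(X|Y=0) = 1.4591
  p(Y=1) = 5/18, H(X|Y=1) = 1.3710
  p(Y=2) = 7/18, H(X|Y=2) = 1.4488
H(X|Y) = 0.3333×1.4591 + 0.2778×1.3710 + 0.3889×1.4488 = 1.4306 bits


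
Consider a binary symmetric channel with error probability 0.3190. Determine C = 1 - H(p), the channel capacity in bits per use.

For BSC with error probability p:
C = 1 - H(p) where H(p) is binary entropy
H(0.3190) = -0.3190 × log₂(0.3190) - 0.6810 × log₂(0.6810)
H(p) = 0.9033
C = 1 - 0.9033 = 0.0967 bits/use


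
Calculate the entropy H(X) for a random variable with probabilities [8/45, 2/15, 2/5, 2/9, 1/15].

H(X) = -Σ p(x) log₂ p(x)
  -8/45 × log₂(8/45) = 0.4430
  -2/15 × log₂(2/15) = 0.3876
  -2/5 × log₂(2/5) = 0.5288
  -2/9 × log₂(2/9) = 0.4822
  -1/15 × log₂(1/15) = 0.2605
H(X) = 2.1020 bits


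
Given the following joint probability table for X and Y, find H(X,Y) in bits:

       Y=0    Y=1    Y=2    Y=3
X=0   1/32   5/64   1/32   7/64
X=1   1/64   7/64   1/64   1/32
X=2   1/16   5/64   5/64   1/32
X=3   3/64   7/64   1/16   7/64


H(X,Y) = -Σ p(x,y) log₂ p(x,y)
  p(0,0)=1/32: -0.0312 × log₂(0.0312) = 0.1562
  p(0,1)=5/64: -0.0781 × log₂(0.0781) = 0.2873
  p(0,2)=1/32: -0.0312 × log₂(0.0312) = 0.1562
  p(0,3)=7/64: -0.1094 × log₂(0.1094) = 0.3492
  p(1,0)=1/64: -0.0156 × log₂(0.0156) = 0.0938
  p(1,1)=7/64: -0.1094 × log₂(0.1094) = 0.3492
  p(1,2)=1/64: -0.0156 × log₂(0.0156) = 0.0938
  p(1,3)=1/32: -0.0312 × log₂(0.0312) = 0.1562
  p(2,0)=1/16: -0.0625 × log₂(0.0625) = 0.2500
  p(2,1)=5/64: -0.0781 × log₂(0.0781) = 0.2873
  p(2,2)=5/64: -0.0781 × log₂(0.0781) = 0.2873
  p(2,3)=1/32: -0.0312 × log₂(0.0312) = 0.1562
  p(3,0)=3/64: -0.0469 × log₂(0.0469) = 0.2070
  p(3,1)=7/64: -0.1094 × log₂(0.1094) = 0.3492
  p(3,2)=1/16: -0.0625 × log₂(0.0625) = 0.2500
  p(3,3)=7/64: -0.1094 × log₂(0.1094) = 0.3492
H(X,Y) = 3.7783 bits


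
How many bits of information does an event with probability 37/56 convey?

Information content I(x) = -log₂(p(x))
I = -log₂(37/56) = -log₂(0.6607)
I = 0.5979 bits


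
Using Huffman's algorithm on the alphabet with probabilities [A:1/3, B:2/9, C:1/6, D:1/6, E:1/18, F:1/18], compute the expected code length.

Huffman tree construction:
Combine smallest probabilities repeatedly
Resulting codes:
  A: 11 (length 2)
  B: 01 (length 2)
  C: 101 (length 3)
  D: 00 (length 2)
  E: 1000 (length 4)
  F: 1001 (length 4)
Average length = Σ p(s) × length(s) = 2.3889 bits


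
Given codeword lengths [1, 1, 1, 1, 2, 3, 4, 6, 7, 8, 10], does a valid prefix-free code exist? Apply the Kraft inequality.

Kraft inequality: Σ 2^(-l_i) ≤ 1 for prefix-free code
Calculating: 2^(-1) + 2^(-1) + 2^(-1) + 2^(-1) + 2^(-2) + 2^(-3) + 2^(-4) + 2^(-6) + 2^(-7) + 2^(-8) + 2^(-10)
= 0.5 + 0.5 + 0.5 + 0.5 + 0.25 + 0.125 + 0.0625 + 0.015625 + 0.0078125 + 0.00390625 + 0.0009765625
= 2.4658
Since 2.4658 > 1, prefix-free code does not exist


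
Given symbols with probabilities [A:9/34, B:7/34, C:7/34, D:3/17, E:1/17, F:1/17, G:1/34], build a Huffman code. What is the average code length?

Huffman tree construction:
Combine smallest probabilities repeatedly
Resulting codes:
  A: 10 (length 2)
  B: 00 (length 2)
  C: 01 (length 2)
  D: 111 (length 3)
  E: 11011 (length 5)
  F: 1100 (length 4)
  G: 11010 (length 5)
Average length = Σ p(s) × length(s) = 2.5588 bits


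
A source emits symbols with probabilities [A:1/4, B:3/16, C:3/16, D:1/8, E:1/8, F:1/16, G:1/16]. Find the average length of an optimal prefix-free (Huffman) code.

Huffman tree construction:
Combine smallest probabilities repeatedly
Resulting codes:
  A: 01 (length 2)
  B: 111 (length 3)
  C: 00 (length 2)
  D: 100 (length 3)
  E: 101 (length 3)
  F: 1100 (length 4)
  G: 1101 (length 4)
Average length = Σ p(s) × length(s) = 2.6875 bits


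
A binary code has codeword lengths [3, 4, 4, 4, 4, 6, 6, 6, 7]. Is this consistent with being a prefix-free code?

Kraft inequality: Σ 2^(-l_i) ≤ 1 for prefix-free code
Calculating: 2^(-3) + 2^(-4) + 2^(-4) + 2^(-4) + 2^(-4) + 2^(-6) + 2^(-6) + 2^(-6) + 2^(-7)
= 0.125 + 0.0625 + 0.0625 + 0.0625 + 0.0625 + 0.015625 + 0.015625 + 0.015625 + 0.0078125
= 0.4297
Since 0.4297 ≤ 1, prefix-free code exists


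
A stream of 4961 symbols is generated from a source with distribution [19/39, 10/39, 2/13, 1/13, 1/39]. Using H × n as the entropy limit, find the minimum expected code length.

Entropy H = 1.8445 bits/symbol
Minimum bits = H × n = 1.8445 × 4961
= 9150.64 bits


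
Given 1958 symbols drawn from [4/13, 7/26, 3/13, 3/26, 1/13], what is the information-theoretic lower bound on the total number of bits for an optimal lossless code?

Entropy H = 2.1652 bits/symbol
Minimum bits = H × n = 2.1652 × 1958
= 4239.47 bits


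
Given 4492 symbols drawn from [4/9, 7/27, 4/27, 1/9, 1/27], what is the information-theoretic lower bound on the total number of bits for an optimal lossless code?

Entropy H = 1.9613 bits/symbol
Minimum bits = H × n = 1.9613 × 4492
= 8810.32 bits


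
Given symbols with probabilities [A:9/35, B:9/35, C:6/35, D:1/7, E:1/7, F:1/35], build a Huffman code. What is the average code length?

Huffman tree construction:
Combine smallest probabilities repeatedly
Resulting codes:
  A: 01 (length 2)
  B: 10 (length 2)
  C: 111 (length 3)
  D: 001 (length 3)
  E: 110 (length 3)
  F: 000 (length 3)
Average length = Σ p(s) × length(s) = 2.4857 bits


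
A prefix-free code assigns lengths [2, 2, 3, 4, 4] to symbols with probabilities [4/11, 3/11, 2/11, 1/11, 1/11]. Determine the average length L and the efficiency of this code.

Average length L = Σ p_i × l_i = 2.5455 bits
Entropy H = 2.1181 bits
Efficiency η = H/L × 100% = 83.21%


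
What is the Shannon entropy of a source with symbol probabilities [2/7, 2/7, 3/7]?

H(X) = -Σ p(x) log₂ p(x)
  -2/7 × log₂(2/7) = 0.5164
  -2/7 × log₂(2/7) = 0.5164
  -3/7 × log₂(3/7) = 0.5239
H(X) = 1.5567 bits


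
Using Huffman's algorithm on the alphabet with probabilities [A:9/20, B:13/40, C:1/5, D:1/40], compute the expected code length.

Huffman tree construction:
Combine smallest probabilities repeatedly
Resulting codes:
  A: 0 (length 1)
  B: 11 (length 2)
  C: 101 (length 3)
  D: 100 (length 3)
Average length = Σ p(s) × length(s) = 1.7750 bits


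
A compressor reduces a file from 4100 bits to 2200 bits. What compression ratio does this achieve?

Compression ratio = Original / Compressed
= 4100 / 2200 = 1.86:1


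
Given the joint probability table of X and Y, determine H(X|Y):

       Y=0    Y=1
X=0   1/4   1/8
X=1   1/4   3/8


H(X|Y) = Σ_y p(y) H(X|Y=y)
  p(Y=0) = 1/2, H(X|Y=0) = 1.0000
  p(Y=1) = 1/2, H(X|Y=1) = 0.8113
H(X|Y) = 0.5000×1.0000 + 0.5000×0.8113 = 0.9056 bits


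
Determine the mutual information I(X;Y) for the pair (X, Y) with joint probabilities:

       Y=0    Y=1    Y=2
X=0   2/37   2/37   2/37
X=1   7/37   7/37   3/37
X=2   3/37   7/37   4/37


H(X) = 1.4716, H(Y) = 1.5460, H(X,Y) = 2.9807
I(X;Y) = H(X) + H(Y) - H(X,Y) = 0.0369 bits


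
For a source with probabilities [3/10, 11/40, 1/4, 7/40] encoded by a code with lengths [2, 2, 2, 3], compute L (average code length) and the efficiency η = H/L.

Average length L = Σ p_i × l_i = 2.1750 bits
Entropy H = 1.9733 bits
Efficiency η = H/L × 100% = 90.73%


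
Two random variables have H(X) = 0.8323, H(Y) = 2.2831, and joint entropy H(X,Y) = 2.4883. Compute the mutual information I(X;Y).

I(X;Y) = H(X) + H(Y) - H(X,Y)
I(X;Y) = 0.8323 + 2.2831 - 2.4883 = 0.6271 bits


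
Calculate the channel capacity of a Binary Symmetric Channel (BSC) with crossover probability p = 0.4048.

For BSC with error probability p:
C = 1 - H(p) where H(p) is binary entropy
H(0.4048) = -0.4048 × log₂(0.4048) - 0.5952 × log₂(0.5952)
H(p) = 0.9737
C = 1 - 0.9737 = 0.0263 bits/use


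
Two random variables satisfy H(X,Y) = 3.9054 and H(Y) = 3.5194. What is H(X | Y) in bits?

Chain rule: H(X,Y) = H(X|Y) + H(Y)
H(X|Y) = H(X,Y) - H(Y) = 3.9054 - 3.5194 = 0.386 bits


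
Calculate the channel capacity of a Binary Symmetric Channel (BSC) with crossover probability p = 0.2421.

For BSC with error probability p:
C = 1 - H(p) where H(p) is binary entropy
H(0.2421) = -0.2421 × log₂(0.2421) - 0.7579 × log₂(0.7579)
H(p) = 0.7985
C = 1 - 0.7985 = 0.2015 bits/use


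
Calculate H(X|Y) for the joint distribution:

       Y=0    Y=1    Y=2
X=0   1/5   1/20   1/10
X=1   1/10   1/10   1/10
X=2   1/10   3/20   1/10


H(X|Y) = Σ_y p(y) H(X|Y=y)
  p(Y=0) = 2/5, H(X|Y=0) = 1.5000
  p(Y=1) = 3/10, H(X|Y=1) = 1.4591
  p(Y=2) = 3/10, H(X|Y=2) = 1.5850
H(X|Y) = 0.4000×1.5000 + 0.3000×1.4591 + 0.3000×1.5850 = 1.5132 bits


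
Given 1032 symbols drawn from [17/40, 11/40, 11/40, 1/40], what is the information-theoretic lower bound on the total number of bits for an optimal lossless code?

Entropy H = 1.6821 bits/symbol
Minimum bits = H × n = 1.6821 × 1032
= 1735.90 bits


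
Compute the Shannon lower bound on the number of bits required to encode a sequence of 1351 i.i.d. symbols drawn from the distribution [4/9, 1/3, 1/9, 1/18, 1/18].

Entropy H = 1.8638 bits/symbol
Minimum bits = H × n = 1.8638 × 1351
= 2518.03 bits


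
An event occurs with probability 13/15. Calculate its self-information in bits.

Information content I(x) = -log₂(p(x))
I = -log₂(13/15) = -log₂(0.8667)
I = 0.2065 bits


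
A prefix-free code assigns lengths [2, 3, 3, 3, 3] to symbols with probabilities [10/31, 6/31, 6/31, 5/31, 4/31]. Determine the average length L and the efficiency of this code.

Average length L = Σ p_i × l_i = 2.6774 bits
Entropy H = 2.2494 bits
Efficiency η = H/L × 100% = 84.01%


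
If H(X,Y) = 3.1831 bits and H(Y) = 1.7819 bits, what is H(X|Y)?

Chain rule: H(X,Y) = H(X|Y) + H(Y)
H(X|Y) = H(X,Y) - H(Y) = 3.1831 - 1.7819 = 1.4012 bits


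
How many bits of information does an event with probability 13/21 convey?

Information content I(x) = -log₂(p(x))
I = -log₂(13/21) = -log₂(0.6190)
I = 0.6919 bits


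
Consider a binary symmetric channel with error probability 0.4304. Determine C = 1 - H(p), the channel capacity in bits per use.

For BSC with error probability p:
C = 1 - H(p) where H(p) is binary entropy
H(0.4304) = -0.4304 × log₂(0.4304) - 0.5696 × log₂(0.5696)
H(p) = 0.9860
C = 1 - 0.9860 = 0.0140 bits/use


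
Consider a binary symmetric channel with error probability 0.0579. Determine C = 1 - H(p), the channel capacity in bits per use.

For BSC with error probability p:
C = 1 - H(p) where H(p) is binary entropy
H(0.0579) = -0.0579 × log₂(0.0579) - 0.9421 × log₂(0.9421)
H(p) = 0.3191
C = 1 - 0.3191 = 0.6809 bits/use


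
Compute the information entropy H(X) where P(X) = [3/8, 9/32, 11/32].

H(X) = -Σ p(x) log₂ p(x)
  -3/8 × log₂(3/8) = 0.5306
  -9/32 × log₂(9/32) = 0.5147
  -11/32 × log₂(11/32) = 0.5296
H(X) = 1.5749 bits


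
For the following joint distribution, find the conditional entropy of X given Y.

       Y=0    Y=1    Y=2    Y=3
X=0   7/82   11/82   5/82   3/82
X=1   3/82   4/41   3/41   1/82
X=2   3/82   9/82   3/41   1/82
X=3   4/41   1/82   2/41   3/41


H(X|Y) = Σ_y p(y) H(X|Y=y)
  p(Y=0) = 21/82, H(X|Y=0) = 1.8608
  p(Y=1) = 29/82, H(X|Y=1) = 1.7344
  p(Y=2) = 21/82, H(X|Y=2) = 1.9814
  p(Y=3) = 11/82, H(X|Y=3) = 1.6172
H(X|Y) = 0.2561×1.8608 + 0.3537×1.7344 + 0.2561×1.9814 + 0.1341×1.6172 = 1.8143 bits


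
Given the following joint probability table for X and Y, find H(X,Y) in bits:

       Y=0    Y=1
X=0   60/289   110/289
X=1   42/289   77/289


H(X,Y) = -Σ p(x,y) log₂ p(x,y)
  p(0,0)=60/289: -0.2076 × log₂(0.2076) = 0.4709
  p(0,1)=110/289: -0.3806 × log₂(0.3806) = 0.5304
  p(1,0)=42/289: -0.1453 × log₂(0.1453) = 0.4044
  p(1,1)=77/289: -0.2664 × log₂(0.2664) = 0.5084
H(X,Y) = 1.9141 bits


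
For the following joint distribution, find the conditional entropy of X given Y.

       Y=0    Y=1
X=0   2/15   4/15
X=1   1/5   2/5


H(X|Y) = Σ_y p(y) H(X|Y=y)
  p(Y=0) = 1/3, H(X|Y=0) = 0.9710
  p(Y=1) = 2/3, H(X|Y=1) = 0.9710
H(X|Y) = 0.3333×0.9710 + 0.6667×0.9710 = 0.9710 bits


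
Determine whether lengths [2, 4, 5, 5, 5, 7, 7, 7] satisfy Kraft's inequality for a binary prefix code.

Kraft inequality: Σ 2^(-l_i) ≤ 1 for prefix-free code
Calculating: 2^(-2) + 2^(-4) + 2^(-5) + 2^(-5) + 2^(-5) + 2^(-7) + 2^(-7) + 2^(-7)
= 0.25 + 0.0625 + 0.03125 + 0.03125 + 0.03125 + 0.0078125 + 0.0078125 + 0.0078125
= 0.4297
Since 0.4297 ≤ 1, prefix-free code exists


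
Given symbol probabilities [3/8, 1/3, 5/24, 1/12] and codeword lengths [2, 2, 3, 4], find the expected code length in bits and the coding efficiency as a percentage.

Average length L = Σ p_i × l_i = 2.3750 bits
Entropy H = 1.8292 bits
Efficiency η = H/L × 100% = 77.02%


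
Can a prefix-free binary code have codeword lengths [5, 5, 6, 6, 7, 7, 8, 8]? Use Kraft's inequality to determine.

Kraft inequality: Σ 2^(-l_i) ≤ 1 for prefix-free code
Calculating: 2^(-5) + 2^(-5) + 2^(-6) + 2^(-6) + 2^(-7) + 2^(-7) + 2^(-8) + 2^(-8)
= 0.03125 + 0.03125 + 0.015625 + 0.015625 + 0.0078125 + 0.0078125 + 0.00390625 + 0.00390625
= 0.1172
Since 0.1172 ≤ 1, prefix-free code exists


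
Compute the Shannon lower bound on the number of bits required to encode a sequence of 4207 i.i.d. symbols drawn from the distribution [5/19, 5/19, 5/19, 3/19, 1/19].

Entropy H = 2.1646 bits/symbol
Minimum bits = H × n = 2.1646 × 4207
= 9106.34 bits


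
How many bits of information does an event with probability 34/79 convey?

Information content I(x) = -log₂(p(x))
I = -log₂(34/79) = -log₂(0.4304)
I = 1.2163 bits


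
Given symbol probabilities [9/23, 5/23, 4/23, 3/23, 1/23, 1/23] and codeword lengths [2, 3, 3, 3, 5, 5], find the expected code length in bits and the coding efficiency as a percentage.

Average length L = Σ p_i × l_i = 2.7826 bits
Entropy H = 2.2238 bits
Efficiency η = H/L × 100% = 79.92%


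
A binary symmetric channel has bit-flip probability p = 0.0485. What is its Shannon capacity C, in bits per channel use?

For BSC with error probability p:
C = 1 - H(p) where H(p) is binary entropy
H(0.0485) = -0.0485 × log₂(0.0485) - 0.9515 × log₂(0.9515)
H(p) = 0.2800
C = 1 - 0.2800 = 0.7200 bits/use


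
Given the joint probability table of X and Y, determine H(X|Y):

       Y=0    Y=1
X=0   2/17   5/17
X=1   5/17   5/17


H(X|Y) = Σ_y p(y) H(X|Y=y)
  p(Y=0) = 7/17, H(X|Y=0) = 0.8631
  p(Y=1) = 10/17, H(X|Y=1) = 1.0000
H(X|Y) = 0.4118×0.8631 + 0.5882×1.0000 = 0.9436 bits


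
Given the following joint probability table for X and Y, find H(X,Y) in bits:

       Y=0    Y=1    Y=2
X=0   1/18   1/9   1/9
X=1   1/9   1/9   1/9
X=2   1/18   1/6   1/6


H(X,Y) = -Σ p(x,y) log₂ p(x,y)
  p(0,0)=1/18: -0.0556 × log₂(0.0556) = 0.2317
  p(0,1)=1/9: -0.1111 × log₂(0.1111) = 0.3522
  p(0,2)=1/9: -0.1111 × log₂(0.1111) = 0.3522
  p(1,0)=1/9: -0.1111 × log₂(0.1111) = 0.3522
  p(1,1)=1/9: -0.1111 × log₂(0.1111) = 0.3522
  p(1,2)=1/9: -0.1111 × log₂(0.1111) = 0.3522
  p(2,0)=1/18: -0.0556 × log₂(0.0556) = 0.2317
  p(2,1)=1/6: -0.1667 × log₂(0.1667) = 0.4308
  p(2,2)=1/6: -0.1667 × log₂(0.1667) = 0.4308
H(X,Y) = 3.0860 bits


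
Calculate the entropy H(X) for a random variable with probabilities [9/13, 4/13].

H(X) = -Σ p(x) log₂ p(x)
  -9/13 × log₂(9/13) = 0.3673
  -4/13 × log₂(4/13) = 0.5232
H(X) = 0.8905 bits


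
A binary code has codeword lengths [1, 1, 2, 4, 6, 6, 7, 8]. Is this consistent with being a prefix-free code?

Kraft inequality: Σ 2^(-l_i) ≤ 1 for prefix-free code
Calculating: 2^(-1) + 2^(-1) + 2^(-2) + 2^(-4) + 2^(-6) + 2^(-6) + 2^(-7) + 2^(-8)
= 0.5 + 0.5 + 0.25 + 0.0625 + 0.015625 + 0.015625 + 0.0078125 + 0.00390625
= 1.3555
Since 1.3555 > 1, prefix-free code does not exist


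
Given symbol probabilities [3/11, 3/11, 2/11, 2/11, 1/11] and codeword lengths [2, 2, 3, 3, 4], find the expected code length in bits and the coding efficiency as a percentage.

Average length L = Σ p_i × l_i = 2.5455 bits
Entropy H = 2.2313 bits
Efficiency η = H/L × 100% = 87.66%


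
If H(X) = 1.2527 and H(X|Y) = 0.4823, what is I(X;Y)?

I(X;Y) = H(X) - H(X|Y)
I(X;Y) = 1.2527 - 0.4823 = 0.7704 bits


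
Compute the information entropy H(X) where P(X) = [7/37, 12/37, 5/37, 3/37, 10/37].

H(X) = -Σ p(x) log₂ p(x)
  -7/37 × log₂(7/37) = 0.4545
  -12/37 × log₂(12/37) = 0.5269
  -5/37 × log₂(5/37) = 0.3902
  -3/37 × log₂(3/37) = 0.2939
  -10/37 × log₂(10/37) = 0.5101
H(X) = 2.1755 bits


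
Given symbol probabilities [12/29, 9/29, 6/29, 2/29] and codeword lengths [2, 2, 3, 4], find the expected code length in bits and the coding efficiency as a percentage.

Average length L = Σ p_i × l_i = 2.3448 bits
Entropy H = 1.7870 bits
Efficiency η = H/L × 100% = 76.21%


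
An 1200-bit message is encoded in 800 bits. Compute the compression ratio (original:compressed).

Compression ratio = Original / Compressed
= 1200 / 800 = 1.50:1


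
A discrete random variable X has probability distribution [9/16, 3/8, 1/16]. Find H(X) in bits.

H(X) = -Σ p(x) log₂ p(x)
  -9/16 × log₂(9/16) = 0.4669
  -3/8 × log₂(3/8) = 0.5306
  -1/16 × log₂(1/16) = 0.2500
H(X) = 1.2476 bits


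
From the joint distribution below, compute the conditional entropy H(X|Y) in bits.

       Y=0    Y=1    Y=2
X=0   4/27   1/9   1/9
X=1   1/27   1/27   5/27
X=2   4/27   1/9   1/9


H(X|Y) = Σ_y p(y) H(X|Y=y)
  p(Y=0) = 1/3, H(X|Y=0) = 1.3921
  p(Y=1) = 7/27, H(X|Y=1) = 1.4488
  p(Y=2) = 11/27, H(X|Y=2) = 1.5395
H(X|Y) = 0.3333×1.3921 + 0.2593×1.4488 + 0.4074×1.5395 = 1.4669 bits


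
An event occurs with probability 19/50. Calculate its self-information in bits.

Information content I(x) = -log₂(p(x))
I = -log₂(19/50) = -log₂(0.3800)
I = 1.3959 bits


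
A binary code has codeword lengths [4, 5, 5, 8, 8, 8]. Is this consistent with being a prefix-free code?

Kraft inequality: Σ 2^(-l_i) ≤ 1 for prefix-free code
Calculating: 2^(-4) + 2^(-5) + 2^(-5) + 2^(-8) + 2^(-8) + 2^(-8)
= 0.0625 + 0.03125 + 0.03125 + 0.00390625 + 0.00390625 + 0.00390625
= 0.1367
Since 0.1367 ≤ 1, prefix-free code exists


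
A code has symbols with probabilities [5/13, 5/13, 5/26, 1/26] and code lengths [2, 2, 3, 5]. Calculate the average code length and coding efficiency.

Average length L = Σ p_i × l_i = 2.3077 bits
Entropy H = 1.6986 bits
Efficiency η = H/L × 100% = 73.61%


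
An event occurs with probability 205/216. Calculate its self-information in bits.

Information content I(x) = -log₂(p(x))
I = -log₂(205/216) = -log₂(0.9491)
I = 0.0754 bits


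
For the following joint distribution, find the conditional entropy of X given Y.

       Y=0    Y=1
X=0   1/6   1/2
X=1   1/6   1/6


H(X|Y) = Σ_y p(y) H(X|Y=y)
  p(Y=0) = 1/3, H(X|Y=0) = 1.0000
  p(Y=1) = 2/3, H(X|Y=1) = 0.8113
H(X|Y) = 0.3333×1.0000 + 0.6667×0.8113 = 0.8742 bits


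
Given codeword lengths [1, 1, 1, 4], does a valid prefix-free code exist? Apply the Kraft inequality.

Kraft inequality: Σ 2^(-l_i) ≤ 1 for prefix-free code
Calculating: 2^(-1) + 2^(-1) + 2^(-1) + 2^(-4)
= 0.5 + 0.5 + 0.5 + 0.0625
= 1.5625
Since 1.5625 > 1, prefix-free code does not exist


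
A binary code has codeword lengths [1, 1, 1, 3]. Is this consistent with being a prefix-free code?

Kraft inequality: Σ 2^(-l_i) ≤ 1 for prefix-free code
Calculating: 2^(-1) + 2^(-1) + 2^(-1) + 2^(-3)
= 0.5 + 0.5 + 0.5 + 0.125
= 1.6250
Since 1.6250 > 1, prefix-free code does not exist


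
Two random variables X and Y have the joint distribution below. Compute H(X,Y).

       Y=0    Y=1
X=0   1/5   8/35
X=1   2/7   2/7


H(X,Y) = -Σ p(x,y) log₂ p(x,y)
  p(0,0)=1/5: -0.2000 × log₂(0.2000) = 0.4644
  p(0,1)=8/35: -0.2286 × log₂(0.2286) = 0.4867
  p(1,0)=2/7: -0.2857 × log₂(0.2857) = 0.5164
  p(1,1)=2/7: -0.2857 × log₂(0.2857) = 0.5164
H(X,Y) = 1.9839 bits


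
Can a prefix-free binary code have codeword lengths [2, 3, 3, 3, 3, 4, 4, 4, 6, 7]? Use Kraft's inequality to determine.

Kraft inequality: Σ 2^(-l_i) ≤ 1 for prefix-free code
Calculating: 2^(-2) + 2^(-3) + 2^(-3) + 2^(-3) + 2^(-3) + 2^(-4) + 2^(-4) + 2^(-4) + 2^(-6) + 2^(-7)
= 0.25 + 0.125 + 0.125 + 0.125 + 0.125 + 0.0625 + 0.0625 + 0.0625 + 0.015625 + 0.0078125
= 0.9609
Since 0.9609 ≤ 1, prefix-free code exists


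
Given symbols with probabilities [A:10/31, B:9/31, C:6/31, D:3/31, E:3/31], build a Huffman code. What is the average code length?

Huffman tree construction:
Combine smallest probabilities repeatedly
Resulting codes:
  A: 11 (length 2)
  B: 10 (length 2)
  C: 00 (length 2)
  D: 010 (length 3)
  E: 011 (length 3)
Average length = Σ p(s) × length(s) = 2.1935 bits


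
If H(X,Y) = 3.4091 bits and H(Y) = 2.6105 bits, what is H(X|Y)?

Chain rule: H(X,Y) = H(X|Y) + H(Y)
H(X|Y) = H(X,Y) - H(Y) = 3.4091 - 2.6105 = 0.7986 bits


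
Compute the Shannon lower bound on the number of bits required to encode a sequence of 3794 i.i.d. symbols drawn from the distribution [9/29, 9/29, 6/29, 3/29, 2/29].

Entropy H = 2.1227 bits/symbol
Minimum bits = H × n = 2.1227 × 3794
= 8053.50 bits


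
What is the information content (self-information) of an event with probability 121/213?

Information content I(x) = -log₂(p(x))
I = -log₂(121/213) = -log₂(0.5681)
I = 0.8158 bits


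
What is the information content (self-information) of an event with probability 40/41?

Information content I(x) = -log₂(p(x))
I = -log₂(40/41) = -log₂(0.9756)
I = 0.0356 bits


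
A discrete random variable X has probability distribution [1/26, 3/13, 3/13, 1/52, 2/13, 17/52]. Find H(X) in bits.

H(X) = -Σ p(x) log₂ p(x)
  -1/26 × log₂(1/26) = 0.1808
  -3/13 × log₂(3/13) = 0.4882
  -3/13 × log₂(3/13) = 0.4882
  -1/52 × log₂(1/52) = 0.1096
  -2/13 × log₂(2/13) = 0.4155
  -17/52 × log₂(17/52) = 0.5273
H(X) = 2.2096 bits


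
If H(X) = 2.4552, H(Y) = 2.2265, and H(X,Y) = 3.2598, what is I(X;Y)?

I(X;Y) = H(X) + H(Y) - H(X,Y)
I(X;Y) = 2.4552 + 2.2265 - 3.2598 = 1.4219 bits


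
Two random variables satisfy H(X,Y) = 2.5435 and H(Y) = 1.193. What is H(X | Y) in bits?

Chain rule: H(X,Y) = H(X|Y) + H(Y)
H(X|Y) = H(X,Y) - H(Y) = 2.5435 - 1.193 = 1.3505 bits


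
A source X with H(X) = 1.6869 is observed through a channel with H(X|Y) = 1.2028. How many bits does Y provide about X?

I(X;Y) = H(X) - H(X|Y)
I(X;Y) = 1.6869 - 1.2028 = 0.4841 bits


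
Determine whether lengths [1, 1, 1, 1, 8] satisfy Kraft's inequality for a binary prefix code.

Kraft inequality: Σ 2^(-l_i) ≤ 1 for prefix-free code
Calculating: 2^(-1) + 2^(-1) + 2^(-1) + 2^(-1) + 2^(-8)
= 0.5 + 0.5 + 0.5 + 0.5 + 0.00390625
= 2.0039
Since 2.0039 > 1, prefix-free code does not exist


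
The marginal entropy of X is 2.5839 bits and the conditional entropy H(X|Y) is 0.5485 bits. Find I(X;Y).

I(X;Y) = H(X) - H(X|Y)
I(X;Y) = 2.5839 - 0.5485 = 2.0354 bits


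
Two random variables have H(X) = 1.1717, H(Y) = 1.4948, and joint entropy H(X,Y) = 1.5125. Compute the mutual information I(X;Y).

I(X;Y) = H(X) + H(Y) - H(X,Y)
I(X;Y) = 1.1717 + 1.4948 - 1.5125 = 1.154 bits


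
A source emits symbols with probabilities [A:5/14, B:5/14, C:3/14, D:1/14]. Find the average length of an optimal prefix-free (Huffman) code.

Huffman tree construction:
Combine smallest probabilities repeatedly
Resulting codes:
  A: 11 (length 2)
  B: 0 (length 1)
  C: 101 (length 3)
  D: 100 (length 3)
Average length = Σ p(s) × length(s) = 1.9286 bits


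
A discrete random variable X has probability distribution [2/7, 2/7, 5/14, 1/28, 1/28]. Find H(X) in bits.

H(X) = -Σ p(x) log₂ p(x)
  -2/7 × log₂(2/7) = 0.5164
  -2/7 × log₂(2/7) = 0.5164
  -5/14 × log₂(5/14) = 0.5305
  -1/28 × log₂(1/28) = 0.1717
  -1/28 × log₂(1/28) = 0.1717
H(X) = 1.9067 bits


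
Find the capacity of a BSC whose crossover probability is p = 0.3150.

For BSC with error probability p:
C = 1 - H(p) where H(p) is binary entropy
H(0.3150) = -0.3150 × log₂(0.3150) - 0.6850 × log₂(0.6850)
H(p) = 0.8989
C = 1 - 0.8989 = 0.1011 bits/use


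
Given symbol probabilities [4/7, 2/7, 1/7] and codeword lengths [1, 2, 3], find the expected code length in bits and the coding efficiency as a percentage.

Average length L = Σ p_i × l_i = 1.5714 bits
Entropy H = 1.3788 bits
Efficiency η = H/L × 100% = 87.74%


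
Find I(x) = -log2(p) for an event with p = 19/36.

Information content I(x) = -log₂(p(x))
I = -log₂(19/36) = -log₂(0.5278)
I = 0.9220 bits


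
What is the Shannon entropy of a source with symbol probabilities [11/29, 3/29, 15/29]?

H(X) = -Σ p(x) log₂ p(x)
  -11/29 × log₂(11/29) = 0.5305
  -3/29 × log₂(3/29) = 0.3386
  -15/29 × log₂(15/29) = 0.4919
H(X) = 1.3610 bits


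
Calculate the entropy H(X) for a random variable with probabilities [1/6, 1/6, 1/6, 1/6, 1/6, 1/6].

H(X) = -Σ p(x) log₂ p(x)
  -1/6 × log₂(1/6) = 0.4308
  -1/6 × log₂(1/6) = 0.4308
  -1/6 × log₂(1/6) = 0.4308
  -1/6 × log₂(1/6) = 0.4308
  -1/6 × log₂(1/6) = 0.4308
  -1/6 × log₂(1/6) = 0.4308
H(X) = 2.5850 bits


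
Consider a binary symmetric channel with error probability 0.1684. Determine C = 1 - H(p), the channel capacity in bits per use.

For BSC with error probability p:
C = 1 - H(p) where H(p) is binary entropy
H(0.1684) = -0.1684 × log₂(0.1684) - 0.8316 × log₂(0.8316)
H(p) = 0.6540
C = 1 - 0.6540 = 0.3460 bits/use


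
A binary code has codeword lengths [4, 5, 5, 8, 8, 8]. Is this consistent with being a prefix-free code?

Kraft inequality: Σ 2^(-l_i) ≤ 1 for prefix-free code
Calculating: 2^(-4) + 2^(-5) + 2^(-5) + 2^(-8) + 2^(-8) + 2^(-8)
= 0.0625 + 0.03125 + 0.03125 + 0.00390625 + 0.00390625 + 0.00390625
= 0.1367
Since 0.1367 ≤ 1, prefix-free code exists


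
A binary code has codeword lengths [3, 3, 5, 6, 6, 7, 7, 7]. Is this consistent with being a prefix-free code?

Kraft inequality: Σ 2^(-l_i) ≤ 1 for prefix-free code
Calculating: 2^(-3) + 2^(-3) + 2^(-5) + 2^(-6) + 2^(-6) + 2^(-7) + 2^(-7) + 2^(-7)
= 0.125 + 0.125 + 0.03125 + 0.015625 + 0.015625 + 0.0078125 + 0.0078125 + 0.0078125
= 0.3359
Since 0.3359 ≤ 1, prefix-free code exists


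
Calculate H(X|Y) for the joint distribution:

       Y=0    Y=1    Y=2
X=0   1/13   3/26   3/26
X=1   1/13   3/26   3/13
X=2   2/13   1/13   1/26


H(X|Y) = Σ_y p(y) H(X|Y=y)
  p(Y=0) = 4/13, H(X|Y=0) = 1.5000
  p(Y=1) = 4/13, H(X|Y=1) = 1.5613
  p(Y=2) = 5/13, H(X|Y=2) = 1.2955
H(X|Y) = 0.3077×1.5000 + 0.3077×1.5613 + 0.3846×1.2955 = 1.4402 bits


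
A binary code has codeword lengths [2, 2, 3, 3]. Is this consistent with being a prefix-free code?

Kraft inequality: Σ 2^(-l_i) ≤ 1 for prefix-free code
Calculating: 2^(-2) + 2^(-2) + 2^(-3) + 2^(-3)
= 0.25 + 0.25 + 0.125 + 0.125
= 0.7500
Since 0.7500 ≤ 1, prefix-free code exists


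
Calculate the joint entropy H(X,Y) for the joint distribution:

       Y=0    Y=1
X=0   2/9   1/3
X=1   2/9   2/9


H(X,Y) = -Σ p(x,y) log₂ p(x,y)
  p(0,0)=2/9: -0.2222 × log₂(0.2222) = 0.4822
  p(0,1)=1/3: -0.3333 × log₂(0.3333) = 0.5283
  p(1,0)=2/9: -0.2222 × log₂(0.2222) = 0.4822
  p(1,1)=2/9: -0.2222 × log₂(0.2222) = 0.4822
H(X,Y) = 1.9749 bits


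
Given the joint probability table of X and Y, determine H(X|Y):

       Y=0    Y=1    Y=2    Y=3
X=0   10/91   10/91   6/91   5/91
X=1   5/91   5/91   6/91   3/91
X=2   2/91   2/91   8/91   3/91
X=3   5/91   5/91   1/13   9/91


H(X|Y) = Σ_y p(y) H(X|Y=y)
  p(Y=0) = 22/91, H(X|Y=0) = 1.8031
  p(Y=1) = 22/91, H(X|Y=1) = 1.8031
  p(Y=2) = 27/91, H(X|Y=2) = 1.9893
  p(Y=3) = 20/91, H(X|Y=3) = 1.8395
H(X|Y) = 0.2418×1.8031 + 0.2418×1.8031 + 0.2967×1.9893 + 0.2198×1.8395 = 1.8664 bits


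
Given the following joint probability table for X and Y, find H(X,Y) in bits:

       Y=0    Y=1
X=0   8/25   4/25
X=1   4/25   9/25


H(X,Y) = -Σ p(x,y) log₂ p(x,y)
  p(0,0)=8/25: -0.3200 × log₂(0.3200) = 0.5260
  p(0,1)=4/25: -0.1600 × log₂(0.1600) = 0.4230
  p(1,0)=4/25: -0.1600 × log₂(0.1600) = 0.4230
  p(1,1)=9/25: -0.3600 × log₂(0.3600) = 0.5306
H(X,Y) = 1.9027 bits


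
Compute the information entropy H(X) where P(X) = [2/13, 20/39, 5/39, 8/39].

H(X) = -Σ p(x) log₂ p(x)
  -2/13 × log₂(2/13) = 0.4155
  -20/39 × log₂(20/39) = 0.4941
  -5/39 × log₂(5/39) = 0.3799
  -8/39 × log₂(8/39) = 0.4688
H(X) = 1.7583 bits


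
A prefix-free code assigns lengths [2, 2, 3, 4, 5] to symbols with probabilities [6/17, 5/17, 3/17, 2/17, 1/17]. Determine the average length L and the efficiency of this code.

Average length L = Σ p_i × l_i = 2.5882 bits
Entropy H = 2.0949 bits
Efficiency η = H/L × 100% = 80.94%


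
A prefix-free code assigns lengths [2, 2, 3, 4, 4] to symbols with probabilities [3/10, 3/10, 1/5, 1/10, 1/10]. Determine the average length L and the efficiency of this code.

Average length L = Σ p_i × l_i = 2.6000 bits
Entropy H = 2.1710 bits
Efficiency η = H/L × 100% = 83.50%


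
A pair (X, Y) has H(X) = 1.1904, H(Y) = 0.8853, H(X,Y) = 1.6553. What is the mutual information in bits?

I(X;Y) = H(X) + H(Y) - H(X,Y)
I(X;Y) = 1.1904 + 0.8853 - 1.6553 = 0.4204 bits


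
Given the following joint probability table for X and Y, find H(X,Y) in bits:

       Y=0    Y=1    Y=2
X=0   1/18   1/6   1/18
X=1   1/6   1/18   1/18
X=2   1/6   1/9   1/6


H(X,Y) = -Σ p(x,y) log₂ p(x,y)
  p(0,0)=1/18: -0.0556 × log₂(0.0556) = 0.2317
  p(0,1)=1/6: -0.1667 × log₂(0.1667) = 0.4308
  p(0,2)=1/18: -0.0556 × log₂(0.0556) = 0.2317
  p(1,0)=1/6: -0.1667 × log₂(0.1667) = 0.4308
  p(1,1)=1/18: -0.0556 × log₂(0.0556) = 0.2317
  p(1,2)=1/18: -0.0556 × log₂(0.0556) = 0.2317
  p(2,0)=1/6: -0.1667 × log₂(0.1667) = 0.4308
  p(2,1)=1/9: -0.1111 × log₂(0.1111) = 0.3522
  p(2,2)=1/6: -0.1667 × log₂(0.1667) = 0.4308
H(X,Y) = 3.0022 bits


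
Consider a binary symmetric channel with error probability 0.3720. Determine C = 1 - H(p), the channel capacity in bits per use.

For BSC with error probability p:
C = 1 - H(p) where H(p) is binary entropy
H(0.3720) = -0.3720 × log₂(0.3720) - 0.6280 × log₂(0.6280)
H(p) = 0.9522
C = 1 - 0.9522 = 0.0478 bits/use


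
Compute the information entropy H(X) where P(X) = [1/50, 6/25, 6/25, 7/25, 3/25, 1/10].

H(X) = -Σ p(x) log₂ p(x)
  -1/50 × log₂(1/50) = 0.1129
  -6/25 × log₂(6/25) = 0.4941
  -6/25 × log₂(6/25) = 0.4941
  -7/25 × log₂(7/25) = 0.5142
  -3/25 × log₂(3/25) = 0.3671
  -1/10 × log₂(1/10) = 0.3322
H(X) = 2.3146 bits


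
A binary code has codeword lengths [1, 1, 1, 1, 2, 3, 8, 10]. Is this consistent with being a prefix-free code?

Kraft inequality: Σ 2^(-l_i) ≤ 1 for prefix-free code
Calculating: 2^(-1) + 2^(-1) + 2^(-1) + 2^(-1) + 2^(-2) + 2^(-3) + 2^(-8) + 2^(-10)
= 0.5 + 0.5 + 0.5 + 0.5 + 0.25 + 0.125 + 0.00390625 + 0.0009765625
= 2.3799
Since 2.3799 > 1, prefix-free code does not exist


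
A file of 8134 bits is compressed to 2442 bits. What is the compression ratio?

Compression ratio = Original / Compressed
= 8134 / 2442 = 3.33:1


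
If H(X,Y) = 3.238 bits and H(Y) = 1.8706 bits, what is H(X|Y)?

Chain rule: H(X,Y) = H(X|Y) + H(Y)
H(X|Y) = H(X,Y) - H(Y) = 3.238 - 1.8706 = 1.3674 bits


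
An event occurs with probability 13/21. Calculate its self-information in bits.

Information content I(x) = -log₂(p(x))
I = -log₂(13/21) = -log₂(0.6190)
I = 0.6919 bits


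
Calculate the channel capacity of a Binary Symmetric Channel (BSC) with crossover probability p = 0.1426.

For BSC with error probability p:
C = 1 - H(p) where H(p) is binary entropy
H(0.1426) = -0.1426 × log₂(0.1426) - 0.8574 × log₂(0.8574)
H(p) = 0.5910
C = 1 - 0.5910 = 0.4090 bits/use


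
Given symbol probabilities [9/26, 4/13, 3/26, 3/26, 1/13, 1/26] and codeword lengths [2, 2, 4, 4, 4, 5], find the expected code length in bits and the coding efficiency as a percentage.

Average length L = Σ p_i × l_i = 2.7308 bits
Entropy H = 2.2374 bits
Efficiency η = H/L × 100% = 81.93%


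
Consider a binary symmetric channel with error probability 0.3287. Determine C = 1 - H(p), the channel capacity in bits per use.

For BSC with error probability p:
C = 1 - H(p) where H(p) is binary entropy
H(0.3287) = -0.3287 × log₂(0.3287) - 0.6713 × log₂(0.6713)
H(p) = 0.9136
C = 1 - 0.9136 = 0.0864 bits/use


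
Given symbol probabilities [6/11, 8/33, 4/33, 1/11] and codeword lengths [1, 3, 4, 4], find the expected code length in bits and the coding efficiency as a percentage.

Average length L = Σ p_i × l_i = 2.1212 bits
Entropy H = 1.6561 bits
Efficiency η = H/L × 100% = 78.07%


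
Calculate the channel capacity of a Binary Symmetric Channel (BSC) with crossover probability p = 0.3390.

For BSC with error probability p:
C = 1 - H(p) where H(p) is binary entropy
H(0.3390) = -0.3390 × log₂(0.3390) - 0.6610 × log₂(0.6610)
H(p) = 0.9239
C = 1 - 0.9239 = 0.0761 bits/use


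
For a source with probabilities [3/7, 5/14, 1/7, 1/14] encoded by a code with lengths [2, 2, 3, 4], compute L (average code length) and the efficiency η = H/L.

Average length L = Σ p_i × l_i = 2.2857 bits
Entropy H = 1.7274 bits
Efficiency η = H/L × 100% = 75.57%


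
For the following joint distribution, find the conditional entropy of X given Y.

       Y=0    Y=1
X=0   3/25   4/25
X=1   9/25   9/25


H(X|Y) = Σ_y p(y) H(X|Y=y)
  p(Y=0) = 12/25, H(X|Y=0) = 0.8113
  p(Y=1) = 13/25, H(X|Y=1) = 0.8905
H(X|Y) = 0.4800×0.8113 + 0.5200×0.8905 = 0.8525 bits


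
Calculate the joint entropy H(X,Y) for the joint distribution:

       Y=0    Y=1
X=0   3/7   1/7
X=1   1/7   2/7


H(X,Y) = -Σ p(x,y) log₂ p(x,y)
  p(0,0)=3/7: -0.4286 × log₂(0.4286) = 0.5239
  p(0,1)=1/7: -0.1429 × log₂(0.1429) = 0.4011
  p(1,0)=1/7: -0.1429 × log₂(0.1429) = 0.4011
  p(1,1)=2/7: -0.2857 × log₂(0.2857) = 0.5164
H(X,Y) = 1.8424 bits


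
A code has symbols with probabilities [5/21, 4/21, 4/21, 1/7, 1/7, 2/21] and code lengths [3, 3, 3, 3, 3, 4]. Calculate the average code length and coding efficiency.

Average length L = Σ p_i × l_i = 3.0952 bits
Entropy H = 2.5295 bits
Efficiency η = H/L × 100% = 81.72%


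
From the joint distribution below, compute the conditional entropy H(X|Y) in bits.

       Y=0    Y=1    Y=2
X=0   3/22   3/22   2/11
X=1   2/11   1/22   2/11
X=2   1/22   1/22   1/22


H(X|Y) = Σ_y p(y) H(X|Y=y)
  p(Y=0) = 4/11, H(X|Y=0) = 1.4056
  p(Y=1) = 5/22, H(X|Y=1) = 1.3710
  p(Y=2) = 9/22, H(X|Y=2) = 1.3921
H(X|Y) = 0.3636×1.4056 + 0.2273×1.3710 + 0.4091×1.3921 = 1.3922 bits


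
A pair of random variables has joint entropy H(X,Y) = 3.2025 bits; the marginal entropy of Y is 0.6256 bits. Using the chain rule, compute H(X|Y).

Chain rule: H(X,Y) = H(X|Y) + H(Y)
H(X|Y) = H(X,Y) - H(Y) = 3.2025 - 0.6256 = 2.5769 bits


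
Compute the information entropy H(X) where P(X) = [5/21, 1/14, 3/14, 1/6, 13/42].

H(X) = -Σ p(x) log₂ p(x)
  -5/21 × log₂(5/21) = 0.4929
  -1/14 × log₂(1/14) = 0.2720
  -3/14 × log₂(3/14) = 0.4762
  -1/6 × log₂(1/6) = 0.4308
  -13/42 × log₂(13/42) = 0.5237
H(X) = 2.1956 bits


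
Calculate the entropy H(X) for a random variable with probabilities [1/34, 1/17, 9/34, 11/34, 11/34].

H(X) = -Σ p(x) log₂ p(x)
  -1/34 × log₂(1/34) = 0.1496
  -1/17 × log₂(1/17) = 0.2404
  -9/34 × log₂(9/34) = 0.5076
  -11/34 × log₂(11/34) = 0.5267
  -11/34 × log₂(11/34) = 0.5267
H(X) = 1.9511 bits


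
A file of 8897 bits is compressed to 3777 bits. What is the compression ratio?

Compression ratio = Original / Compressed
= 8897 / 3777 = 2.36:1


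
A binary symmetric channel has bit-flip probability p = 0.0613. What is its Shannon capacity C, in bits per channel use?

For BSC with error probability p:
C = 1 - H(p) where H(p) is binary entropy
H(0.0613) = -0.0613 × log₂(0.0613) - 0.9387 × log₂(0.9387)
H(p) = 0.3326
C = 1 - 0.3326 = 0.6674 bits/use


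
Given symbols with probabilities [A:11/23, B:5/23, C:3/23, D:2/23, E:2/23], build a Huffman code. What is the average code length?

Huffman tree construction:
Combine smallest probabilities repeatedly
Resulting codes:
  A: 0 (length 1)
  B: 10 (length 2)
  C: 110 (length 3)
  D: 1110 (length 4)
  E: 1111 (length 4)
Average length = Σ p(s) × length(s) = 2.0000 bits


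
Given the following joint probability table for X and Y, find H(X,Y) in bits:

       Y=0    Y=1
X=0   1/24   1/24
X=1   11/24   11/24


H(X,Y) = -Σ p(x,y) log₂ p(x,y)
  p(0,0)=1/24: -0.0417 × log₂(0.0417) = 0.1910
  p(0,1)=1/24: -0.0417 × log₂(0.0417) = 0.1910
  p(1,0)=11/24: -0.4583 × log₂(0.4583) = 0.5159
  p(1,1)=11/24: -0.4583 × log₂(0.4583) = 0.5159
H(X,Y) = 1.4138 bits


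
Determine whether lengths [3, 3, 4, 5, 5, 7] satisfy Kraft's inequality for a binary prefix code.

Kraft inequality: Σ 2^(-l_i) ≤ 1 for prefix-free code
Calculating: 2^(-3) + 2^(-3) + 2^(-4) + 2^(-5) + 2^(-5) + 2^(-7)
= 0.125 + 0.125 + 0.0625 + 0.03125 + 0.03125 + 0.0078125
= 0.3828
Since 0.3828 ≤ 1, prefix-free code exists
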